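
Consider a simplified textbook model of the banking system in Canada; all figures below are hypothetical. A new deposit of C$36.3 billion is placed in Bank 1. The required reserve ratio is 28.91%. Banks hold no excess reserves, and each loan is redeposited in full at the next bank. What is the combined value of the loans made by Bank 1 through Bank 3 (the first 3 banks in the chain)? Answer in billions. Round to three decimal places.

Bank i lends (1 − rr)^i of the original deposit: Bank 1 lends 36.3·0.7109 ≈ 25.8057, Bank 2 lends 36.3·0.7109² ≈ 18.3453, and so on.
Summing a geometric series: total = 36.3·[0.7109·(1 − 0.7109^3) / (1 − 0.7109)] ≈ 57.1926 billion.

C$57.193 billion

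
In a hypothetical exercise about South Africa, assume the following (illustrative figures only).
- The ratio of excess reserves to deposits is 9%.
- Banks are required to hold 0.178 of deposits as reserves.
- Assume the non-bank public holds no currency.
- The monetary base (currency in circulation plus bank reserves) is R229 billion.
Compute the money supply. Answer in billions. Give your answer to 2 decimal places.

The money multiplier is m = 1 / (rr + e) = 1 / (0.178 + 0.09) ≈ 3.731343.
So M = m × MB = 3.731343 × 229 ≈ 854.4775 billion.

R854.48 billion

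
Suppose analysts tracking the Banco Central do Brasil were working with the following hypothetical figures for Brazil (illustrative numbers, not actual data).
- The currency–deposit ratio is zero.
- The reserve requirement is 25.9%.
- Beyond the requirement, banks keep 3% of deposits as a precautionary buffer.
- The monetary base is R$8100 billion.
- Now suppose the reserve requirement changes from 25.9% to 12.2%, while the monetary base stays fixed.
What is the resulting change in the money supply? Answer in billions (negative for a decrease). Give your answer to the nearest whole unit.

R$25262 billion

Initially m₁ = 1 / (0.259 + 0.03) ≈ 3.46021, so M₁ = 3.46021 × 8100 = 28027.701 billion.
After the change m₂ = 1 / (0.122 + 0.03) ≈ 6.57895, so M₂ = 6.57895 × 8100 = 53289.495 billion.
ΔM = M₂ − M₁ = 53289.495 − 28027.701 = 25261.794 billion.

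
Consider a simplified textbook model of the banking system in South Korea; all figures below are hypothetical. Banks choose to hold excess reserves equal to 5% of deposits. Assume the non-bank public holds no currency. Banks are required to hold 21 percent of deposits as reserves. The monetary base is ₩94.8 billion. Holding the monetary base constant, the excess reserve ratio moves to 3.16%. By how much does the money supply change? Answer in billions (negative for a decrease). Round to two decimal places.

₩27.77 billion

Initially m₁ = 1 / (0.21 + 0.05) ≈ 3.84615, so M₁ = 3.84615 × 94.8 ≈ 364.615 billion.
After the change m₂ = 1 / (0.21 + 0.0316) ≈ 4.13907, so M₂ = 4.13907 × 94.8 ≈ 392.3838 billion.
ΔM = M₂ − M₁ = 392.3838 − 364.615 = 27.7688 billion.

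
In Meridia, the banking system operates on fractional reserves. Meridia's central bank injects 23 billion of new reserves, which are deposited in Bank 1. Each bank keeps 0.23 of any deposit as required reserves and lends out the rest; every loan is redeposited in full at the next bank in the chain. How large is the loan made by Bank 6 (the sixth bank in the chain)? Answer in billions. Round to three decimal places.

Each bank lends a fraction (1 − rr) = 0.7700 of the deposit it receives, so Bank 6 receives 23·0.7700^5 and lends 23·0.7700^6 ≈ 4.7937 billion.

4.794 billion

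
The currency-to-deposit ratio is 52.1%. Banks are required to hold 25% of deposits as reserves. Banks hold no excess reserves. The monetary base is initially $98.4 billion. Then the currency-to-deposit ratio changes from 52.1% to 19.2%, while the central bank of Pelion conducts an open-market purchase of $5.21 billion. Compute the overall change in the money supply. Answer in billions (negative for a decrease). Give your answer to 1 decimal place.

Before: m₁ = (1 + 0.521) / (0.25 + 0.521) ≈ 1.97276, MB₁ = 98.4, so M₁ = 1.97276 × 98.4 ≈ 194.1196 billion.
After: m₂ = (1 + 0.192) / (0.25 + 0.192) ≈ 2.69683, MB₂ = 98.4 + 5.21 = 103.61, so M₂ = 2.69683 × 103.61 ≈ 279.4186 billion.
ΔM = M₂ − M₁ = 279.4186 − 194.1196 = 85.299 billion.

$85.3 billion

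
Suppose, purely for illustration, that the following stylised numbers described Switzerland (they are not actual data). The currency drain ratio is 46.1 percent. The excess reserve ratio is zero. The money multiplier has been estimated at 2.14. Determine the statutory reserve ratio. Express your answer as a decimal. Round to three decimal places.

0.222

Using m = 2.14. Since m = (1 + c)/(c + rr + e), the denominator satisfies c + rr + e = (1 + c)/m = (1 + 0.461) / 2.14 ≈ 0.682710.
With c = 0.461 and e = 0, the statutory reserve ratio is 0.682710 − 0.461 − 0 = 0.22171.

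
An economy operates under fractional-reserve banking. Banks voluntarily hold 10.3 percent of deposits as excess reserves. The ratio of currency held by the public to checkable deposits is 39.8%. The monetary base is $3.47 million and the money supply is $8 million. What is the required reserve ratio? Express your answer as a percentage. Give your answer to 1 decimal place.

Using m = M/MB = 8/3.47 ≈ 2.305476. Since m = (1 + c)/(c + rr + e), the denominator satisfies c + rr + e = (1 + c)/m = (1 + 0.398) / 2.305476 ≈ 0.606382.
With c = 0.398 and e = 0.103, the required reserve ratio is 0.606382 − 0.398 − 0.103 = 0.105382.

10.5%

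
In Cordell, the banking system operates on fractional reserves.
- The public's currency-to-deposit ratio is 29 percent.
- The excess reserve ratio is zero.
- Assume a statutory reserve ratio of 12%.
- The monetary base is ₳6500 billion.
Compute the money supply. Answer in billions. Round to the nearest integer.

The money multiplier is m = (1 + c) / (rr + c) = (1 + 0.29) / (0.12 + 0.29) ≈ 3.14634.
So M = m × MB = 3.14634 × 6500 = 20451.21 billion.

₳20451 billion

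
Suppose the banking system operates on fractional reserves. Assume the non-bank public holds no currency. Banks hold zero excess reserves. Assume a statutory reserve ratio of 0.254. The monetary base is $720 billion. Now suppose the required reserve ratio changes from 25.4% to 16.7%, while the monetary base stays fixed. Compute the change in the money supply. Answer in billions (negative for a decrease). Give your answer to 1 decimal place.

Initially m₁ = 1 / (0.254) ≈ 3.93701, so M₁ = 3.93701 × 720 = 2834.6472 billion.
After the change m₂ = 1 / (0.167) ≈ 5.98802, so M₂ = 5.98802 × 720 = 4311.3744 billion.
ΔM = M₂ − M₁ = 4311.3744 − 2834.6472 = 1476.7272 billion.

$1476.7 billion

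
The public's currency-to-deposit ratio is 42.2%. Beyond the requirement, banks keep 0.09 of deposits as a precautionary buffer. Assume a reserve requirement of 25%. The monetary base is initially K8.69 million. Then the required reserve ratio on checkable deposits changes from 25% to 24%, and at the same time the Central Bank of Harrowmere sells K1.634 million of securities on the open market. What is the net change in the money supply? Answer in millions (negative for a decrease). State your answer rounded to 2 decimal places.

-2.87 million

Before: m₁ = (1 + 0.422) / (0.25 + 0.09 + 0.422) ≈ 1.8661, MB₁ = 8.69, so M₁ = 1.8661 × 8.69 ≈ 16.2164 million.
After: m₂ = (1 + 0.422) / (0.24 + 0.09 + 0.422) ≈ 1.8910, MB₂ = 8.69 − 1.634 = 7.056, so M₂ = 1.8910 × 7.056 ≈ 13.3429 million.
ΔM = M₂ − M₁ = 13.3429 − 16.2164 = -2.8735 million.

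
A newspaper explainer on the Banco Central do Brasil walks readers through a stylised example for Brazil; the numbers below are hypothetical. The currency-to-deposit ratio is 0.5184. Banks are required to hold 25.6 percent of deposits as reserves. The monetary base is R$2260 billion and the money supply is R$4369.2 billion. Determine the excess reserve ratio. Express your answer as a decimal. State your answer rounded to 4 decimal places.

Using m = M/MB = 4369.2/2260 ≈ 1.933274. Since m = (1 + c)/(c + rr + e), the denominator satisfies c + rr + e = (1 + c)/m = (1 + 0.5184) / 1.933274 ≈ 0.785403.
With c = 0.5184 and rr = 0.256, the excess reserve ratio is 0.785403 − 0.5184 − 0.256 = 0.011003.

0.0110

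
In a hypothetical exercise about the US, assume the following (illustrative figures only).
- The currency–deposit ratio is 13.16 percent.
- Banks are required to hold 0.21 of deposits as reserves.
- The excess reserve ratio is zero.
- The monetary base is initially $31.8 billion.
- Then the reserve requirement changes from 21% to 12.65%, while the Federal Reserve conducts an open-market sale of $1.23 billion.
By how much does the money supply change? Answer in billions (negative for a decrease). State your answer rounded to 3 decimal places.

$28.687 billion

Before: m₁ = (1 + 0.1316) / (0.21 + 0.1316) ≈ 3.312646, MB₁ = 31.8, so M₁ = 3.312646 × 31.8 ≈ 105.3421 billion.
After: m₂ = (1 + 0.1316) / (0.1265 + 0.1316) ≈ 4.384347, MB₂ = 31.8 − 1.23 = 30.57, so M₂ = 4.384347 × 30.57 ≈ 134.0295 billion.
ΔM = M₂ − M₁ = 134.0295 − 105.3421 = 28.6874 billion.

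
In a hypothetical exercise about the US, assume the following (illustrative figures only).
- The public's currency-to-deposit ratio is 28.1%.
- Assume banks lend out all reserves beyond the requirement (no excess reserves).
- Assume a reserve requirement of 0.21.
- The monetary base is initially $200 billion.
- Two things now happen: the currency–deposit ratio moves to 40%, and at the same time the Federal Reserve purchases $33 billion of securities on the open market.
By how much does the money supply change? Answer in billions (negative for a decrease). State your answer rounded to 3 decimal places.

Before: m₁ = (1 + 0.281) / (0.21 + 0.281) ≈ 2.6089613, MB₁ = 200, so M₁ = 2.6089613 × 200 ≈ 521.7923 billion.
After: m₂ = (1 + 0.4) / (0.21 + 0.4) ≈ 2.2950820, MB₂ = 200 + 33 = 233, so M₂ = 2.2950820 × 233 ≈ 534.7541 billion.
ΔM = M₂ − M₁ = 534.7541 − 521.7923 = 12.9618 billion.

$12.962 billion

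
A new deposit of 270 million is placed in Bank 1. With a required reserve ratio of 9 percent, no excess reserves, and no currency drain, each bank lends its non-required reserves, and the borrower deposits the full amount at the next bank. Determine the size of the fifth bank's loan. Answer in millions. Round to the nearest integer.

Each bank lends a fraction (1 − rr) = 0.9100 of the deposit it receives, so Bank 5 receives 270·0.9100^4 and lends 270·0.9100^5 ≈ 168.4887 million.

168 million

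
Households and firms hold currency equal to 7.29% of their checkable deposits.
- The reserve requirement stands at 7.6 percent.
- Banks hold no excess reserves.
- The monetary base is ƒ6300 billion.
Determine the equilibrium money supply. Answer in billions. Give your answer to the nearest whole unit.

ƒ45395 billion

The money multiplier is m = (1 + c) / (rr + c) = (1 + 0.0729) / (0.076 + 0.0729) ≈ 7.20551.
So M = m × MB = 7.20551 × 6300 = 45394.713 billion.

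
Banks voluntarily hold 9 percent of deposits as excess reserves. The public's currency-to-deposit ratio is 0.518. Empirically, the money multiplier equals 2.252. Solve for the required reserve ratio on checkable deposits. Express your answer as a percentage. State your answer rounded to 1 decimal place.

Using m = 2.252. Since m = (1 + c)/(c + rr + e), the denominator satisfies c + rr + e = (1 + c)/m = (1 + 0.518) / 2.252 ≈ 0.674067.
With c = 0.518 and e = 0.09, the required reserve ratio on checkable deposits is 0.674067 − 0.518 − 0.09 = 0.066067.

6.6%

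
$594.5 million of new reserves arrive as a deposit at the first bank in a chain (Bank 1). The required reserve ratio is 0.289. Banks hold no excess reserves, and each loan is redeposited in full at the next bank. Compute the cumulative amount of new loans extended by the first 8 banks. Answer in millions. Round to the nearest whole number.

$1367 million

Bank i lends (1 − rr)^i of the original deposit: Bank 1 lends 594.5·0.7110 = 422.6895, Bank 2 lends 594.5·0.7110² ≈ 300.5322, and so on.
Summing a geometric series: total = 594.5·[0.7110·(1 − 0.7110^8) / (1 − 0.7110)] ≈ 1367.0765 million.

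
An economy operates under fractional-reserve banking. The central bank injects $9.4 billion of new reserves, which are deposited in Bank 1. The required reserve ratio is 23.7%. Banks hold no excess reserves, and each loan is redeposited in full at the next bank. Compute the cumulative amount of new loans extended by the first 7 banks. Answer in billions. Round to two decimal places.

Bank i lends (1 − rr)^i of the original deposit: Bank 1 lends 9.4·0.7630 = 7.1722, Bank 2 lends 9.4·0.7630² ≈ 5.4724, and so on.
Summing a geometric series: total = 9.4·[0.7630·(1 − 0.7630^7) / (1 − 0.7630)] ≈ 25.7065 billion.

$25.71 billion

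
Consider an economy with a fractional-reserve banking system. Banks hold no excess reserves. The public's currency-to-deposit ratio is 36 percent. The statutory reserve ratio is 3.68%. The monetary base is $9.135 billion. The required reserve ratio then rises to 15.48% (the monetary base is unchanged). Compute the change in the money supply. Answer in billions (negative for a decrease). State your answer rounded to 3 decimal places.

Initially m₁ = (1 + 0.36) / (0.0368 + 0.36) ≈ 3.42742, so M₁ = 3.42742 × 9.135 ≈ 31.3095 billion.
After the change m₂ = (1 + 0.36) / (0.1548 + 0.36) ≈ 2.64180, so M₂ = 2.64180 × 9.135 ≈ 24.1328 billion.
ΔM = M₂ − M₁ = 24.1328 − 31.3095 = -7.1767 billion.

-7.177 billion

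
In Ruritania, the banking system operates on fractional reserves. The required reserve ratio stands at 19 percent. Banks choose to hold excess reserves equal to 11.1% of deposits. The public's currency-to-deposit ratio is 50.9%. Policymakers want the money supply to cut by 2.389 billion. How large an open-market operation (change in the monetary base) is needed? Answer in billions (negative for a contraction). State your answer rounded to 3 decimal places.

The money multiplier is m = (1 + c) / (rr + e + c) = (1 + 0.509) / (0.19 + 0.111 + 0.509) ≈ 1.86296.
ΔMB = ΔM / m = (−2.389) / 1.86296 ≈ -1.2824 billion.

-1.282 billion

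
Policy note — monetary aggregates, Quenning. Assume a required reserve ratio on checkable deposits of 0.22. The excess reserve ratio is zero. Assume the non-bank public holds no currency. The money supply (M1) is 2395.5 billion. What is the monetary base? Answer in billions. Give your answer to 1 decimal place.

With no currency drain and no excess reserves, the money multiplier is m = 1/rr = 1/0.22 ≈ 4.545455.
The monetary base is MB = M / m = 2395.5 / 4.545455 ≈ 527.0099 billion.

527.0 billion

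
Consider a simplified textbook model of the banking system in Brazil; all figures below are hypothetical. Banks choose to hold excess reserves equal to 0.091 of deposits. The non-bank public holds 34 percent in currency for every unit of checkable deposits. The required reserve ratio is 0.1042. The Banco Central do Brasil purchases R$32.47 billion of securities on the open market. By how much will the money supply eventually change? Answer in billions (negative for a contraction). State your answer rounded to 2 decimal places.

R$81.30 billion

The money multiplier is m = (1 + c) / (rr + e + c) = (1 + 0.34) / (0.1042 + 0.091 + 0.34) ≈ 2.50374.
The purchase adds 32.47 billion of base, so ΔM = m × ΔMB = 2.50374 × (+32.47) ≈ 81.2964 billion.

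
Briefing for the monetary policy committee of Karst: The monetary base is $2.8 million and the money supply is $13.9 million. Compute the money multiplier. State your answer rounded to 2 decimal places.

The money multiplier is m = M / MB = 13.9 / 2.8 ≈ 4.96429.

4.96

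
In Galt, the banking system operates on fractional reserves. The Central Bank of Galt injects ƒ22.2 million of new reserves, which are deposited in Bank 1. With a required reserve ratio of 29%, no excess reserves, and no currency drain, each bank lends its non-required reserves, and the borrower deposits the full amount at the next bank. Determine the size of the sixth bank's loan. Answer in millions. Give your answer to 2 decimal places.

Each bank lends a fraction (1 − rr) = 0.7100 of the deposit it receives, so Bank 6 receives 22.2·0.7100^5 and lends 22.2·0.7100^6 ≈ 2.8438 million.

ƒ2.84 million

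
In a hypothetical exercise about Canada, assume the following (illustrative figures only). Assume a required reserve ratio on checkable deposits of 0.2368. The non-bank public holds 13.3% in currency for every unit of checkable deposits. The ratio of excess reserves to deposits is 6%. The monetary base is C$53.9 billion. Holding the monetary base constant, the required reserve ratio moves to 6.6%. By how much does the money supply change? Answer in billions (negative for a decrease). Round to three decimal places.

C$93.700 billion

Initially m₁ = (1 + 0.133) / (0.2368 + 0.06 + 0.133) ≈ 2.636110, so M₁ = 2.636110 × 53.9 ≈ 142.0863 billion.
After the change m₂ = (1 + 0.133) / (0.066 + 0.06 + 0.133) ≈ 4.374517, so M₂ = 4.374517 × 53.9 ≈ 235.7865 billion.
ΔM = M₂ − M₁ = 235.7865 − 142.0863 = 93.7002 billion.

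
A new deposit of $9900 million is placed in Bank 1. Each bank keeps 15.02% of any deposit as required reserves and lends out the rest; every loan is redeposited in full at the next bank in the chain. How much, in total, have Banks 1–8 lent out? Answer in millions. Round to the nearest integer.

Bank i lends (1 − rr)^i of the original deposit: Bank 1 lends 9900·0.8498 = 8413.0200, Bank 2 lends 9900·0.8498² ≈ 7149.3844, and so on.
Summing a geometric series: total = 9900·[0.8498·(1 − 0.8498^8) / (1 − 0.8498)] ≈ 40778.0522 million.

$40778 million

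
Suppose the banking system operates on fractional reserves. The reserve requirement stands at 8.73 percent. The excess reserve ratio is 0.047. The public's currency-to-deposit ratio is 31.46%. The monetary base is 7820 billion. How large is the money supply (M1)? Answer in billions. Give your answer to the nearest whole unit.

22901 billion

The money multiplier is m = (1 + c) / (rr + e + c) = (1 + 0.3146) / (0.0873 + 0.047 + 0.3146) ≈ 2.92849.
So M = m × MB = 2.92849 × 7820 = 22900.7918 billion.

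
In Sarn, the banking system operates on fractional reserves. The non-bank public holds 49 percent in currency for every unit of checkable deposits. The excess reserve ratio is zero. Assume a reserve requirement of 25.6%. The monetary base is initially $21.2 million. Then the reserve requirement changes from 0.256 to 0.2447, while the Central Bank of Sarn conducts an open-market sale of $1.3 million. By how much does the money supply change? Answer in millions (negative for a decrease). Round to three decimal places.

Before: m₁ = (1 + 0.49) / (0.256 + 0.49) ≈ 1.997319, MB₁ = 21.2, so M₁ = 1.997319 × 21.2 ≈ 42.3432 million.
After: m₂ = (1 + 0.49) / (0.2447 + 0.49) ≈ 2.028039, MB₂ = 21.2 − 1.3 = 19.9, so M₂ = 2.028039 × 19.9 ≈ 40.358 million.
ΔM = M₂ − M₁ = 40.358 − 42.3432 = -1.9852 million.

-1.985 million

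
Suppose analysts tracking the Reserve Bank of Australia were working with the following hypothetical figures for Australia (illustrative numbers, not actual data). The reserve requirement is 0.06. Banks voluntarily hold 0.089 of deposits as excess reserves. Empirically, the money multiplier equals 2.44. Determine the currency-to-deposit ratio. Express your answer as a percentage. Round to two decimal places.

44.20%

Using m = 2.44. From m = (1 + c)/(c + rr + e), rearranging gives 1 + c = m·(c + rr + e), so c·(1 − m) = m·(rr + e) − 1.
Hence c = [m·(rr + e) − 1]/(1 − m) = [2.44 × (0.06 + 0.089) − 1] / (1 − 2.44) ≈ 0.441972.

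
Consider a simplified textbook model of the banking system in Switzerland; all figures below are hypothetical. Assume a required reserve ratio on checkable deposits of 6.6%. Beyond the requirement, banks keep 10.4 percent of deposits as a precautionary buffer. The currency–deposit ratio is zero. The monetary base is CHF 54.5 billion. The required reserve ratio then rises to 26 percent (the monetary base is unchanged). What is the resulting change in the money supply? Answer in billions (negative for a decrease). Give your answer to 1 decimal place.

-170.9 billion

Initially m₁ = 1 / (0.066 + 0.104) ≈ 5.8824, so M₁ = 5.8824 × 54.5 = 320.5908 billion.
After the change m₂ = 1 / (0.26 + 0.104) ≈ 2.7473, so M₂ = 2.7473 × 54.5 ≈ 149.7279 billion.
ΔM = M₂ − M₁ = 149.7279 − 320.5908 = -170.8629 billion.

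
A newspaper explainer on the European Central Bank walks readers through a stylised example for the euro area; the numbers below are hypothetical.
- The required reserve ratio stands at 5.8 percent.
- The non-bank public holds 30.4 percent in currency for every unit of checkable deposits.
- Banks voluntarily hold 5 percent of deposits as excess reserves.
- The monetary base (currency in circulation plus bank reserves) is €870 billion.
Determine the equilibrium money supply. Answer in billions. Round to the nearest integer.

The money multiplier is m = (1 + c) / (rr + e + c) = (1 + 0.304) / (0.058 + 0.05 + 0.304) ≈ 3.1650.
So M = m × MB = 3.1650 × 870 = 2753.55 billion.

€2754 billion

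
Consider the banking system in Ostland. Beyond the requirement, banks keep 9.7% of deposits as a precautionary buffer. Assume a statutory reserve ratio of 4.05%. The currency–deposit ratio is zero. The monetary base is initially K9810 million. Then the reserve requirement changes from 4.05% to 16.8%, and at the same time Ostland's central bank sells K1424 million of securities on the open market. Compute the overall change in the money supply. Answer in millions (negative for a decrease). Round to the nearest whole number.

-39700 million

Before: m₁ = 1 / (0.0405 + 0.097) ≈ 7.27273, MB₁ = 9810, so M₁ = 7.27273 × 9810 = 71345.4813 million.
After: m₂ = 1 / (0.168 + 0.097) ≈ 3.77358, MB₂ = 9810 − 1424 = 8386, so M₂ = 3.77358 × 8386 ≈ 31645.2419 million.
ΔM = M₂ − M₁ = 31645.2419 − 71345.4813 = -39700.2394 million.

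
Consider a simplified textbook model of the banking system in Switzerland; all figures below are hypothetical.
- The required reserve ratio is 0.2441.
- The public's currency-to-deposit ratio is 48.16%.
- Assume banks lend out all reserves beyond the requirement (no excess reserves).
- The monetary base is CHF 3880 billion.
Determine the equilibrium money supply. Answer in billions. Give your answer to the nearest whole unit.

The money multiplier is m = (1 + c) / (rr + c) = (1 + 0.4816) / (0.2441 + 0.4816) ≈ 2.04161.
So M = m × MB = 2.04161 × 3880 = 7921.4468 billion.

CHF 7921 billion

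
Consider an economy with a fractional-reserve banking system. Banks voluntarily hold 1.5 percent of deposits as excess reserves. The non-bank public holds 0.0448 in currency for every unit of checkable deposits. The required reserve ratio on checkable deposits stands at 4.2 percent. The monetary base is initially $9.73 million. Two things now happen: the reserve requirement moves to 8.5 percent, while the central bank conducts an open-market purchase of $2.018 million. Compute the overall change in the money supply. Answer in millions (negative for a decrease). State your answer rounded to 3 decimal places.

Before: m₁ = (1 + 0.0448) / (0.042 + 0.015 + 0.0448) ≈ 10.263261, MB₁ = 9.73, so M₁ = 10.263261 × 9.73 ≈ 99.8615 million.
After: m₂ = (1 + 0.0448) / (0.085 + 0.015 + 0.0448) ≈ 7.215470, MB₂ = 9.73 + 2.018 = 11.748, so M₂ = 7.215470 × 11.748 ≈ 84.7673 million.
ΔM = M₂ − M₁ = 84.7673 − 99.8615 = -15.0942 million.

-15.094 million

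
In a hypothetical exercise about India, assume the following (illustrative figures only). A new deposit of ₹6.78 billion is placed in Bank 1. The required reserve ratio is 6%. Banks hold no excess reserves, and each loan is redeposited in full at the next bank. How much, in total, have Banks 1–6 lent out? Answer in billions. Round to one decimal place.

₹32.9 billion

Bank i lends (1 − rr)^i of the original deposit: Bank 1 lends 6.78·0.9400 = 6.3732, Bank 2 lends 6.78·0.9400² ≈ 5.9908, and so on.
Summing a geometric series: total = 6.78·[0.9400·(1 − 0.9400^6) / (1 − 0.9400)] ≈ 32.9420 billion.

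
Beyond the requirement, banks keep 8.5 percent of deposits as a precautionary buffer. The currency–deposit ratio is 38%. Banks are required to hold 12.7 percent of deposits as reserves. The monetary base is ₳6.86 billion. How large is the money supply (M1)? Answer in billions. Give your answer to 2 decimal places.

₳15.99 billion

The money multiplier is m = (1 + c) / (rr + e + c) = (1 + 0.38) / (0.127 + 0.085 + 0.38) ≈ 2.3311.
So M = m × MB = 2.3311 × 6.86 ≈ 15.9913 billion.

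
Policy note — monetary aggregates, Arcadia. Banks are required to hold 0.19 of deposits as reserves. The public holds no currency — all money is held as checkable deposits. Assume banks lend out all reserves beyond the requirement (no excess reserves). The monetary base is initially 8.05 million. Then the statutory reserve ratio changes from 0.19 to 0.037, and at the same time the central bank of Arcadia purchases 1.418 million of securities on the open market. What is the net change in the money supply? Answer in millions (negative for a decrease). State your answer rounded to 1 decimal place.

213.5 million

Before: m₁ = 1 / (0.19) ≈ 5.2632, MB₁ = 8.05, so M₁ = 5.2632 × 8.05 ≈ 42.3688 million.
After: m₂ = 1 / (0.037) ≈ 27.0270, MB₂ = 8.05 + 1.418 = 9.468, so M₂ = 27.0270 × 9.468 ≈ 255.8916 million.
ΔM = M₂ − M₁ = 255.8916 − 42.3688 = 213.5228 million.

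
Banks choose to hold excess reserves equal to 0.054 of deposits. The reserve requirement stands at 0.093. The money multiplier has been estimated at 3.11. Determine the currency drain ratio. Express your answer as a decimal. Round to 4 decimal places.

Using m = 3.11. From m = (1 + c)/(c + rr + e), rearranging gives 1 + c = m·(c + rr + e), so c·(1 − m) = m·(rr + e) − 1.
Hence c = [m·(rr + e) − 1]/(1 − m) = [3.11 × (0.093 + 0.054) − 1] / (1 − 3.11) ≈ 0.257265.

0.2573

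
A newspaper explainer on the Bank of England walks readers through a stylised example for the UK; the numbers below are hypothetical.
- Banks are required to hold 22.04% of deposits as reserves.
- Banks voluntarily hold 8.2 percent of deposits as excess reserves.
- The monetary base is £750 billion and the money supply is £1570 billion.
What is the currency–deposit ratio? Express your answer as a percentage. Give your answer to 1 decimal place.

Using m = M/MB = 1570/750 ≈ 2.093333. From m = (1 + c)/(c + rr + e), rearranging gives 1 + c = m·(c + rr + e), so c·(1 − m) = m·(rr + e) − 1.
Hence c = [m·(rr + e) − 1]/(1 − m) = [2.093333 × (0.2204 + 0.082) − 1] / (1 − 2.093333) ≈ 0.335649.

33.6%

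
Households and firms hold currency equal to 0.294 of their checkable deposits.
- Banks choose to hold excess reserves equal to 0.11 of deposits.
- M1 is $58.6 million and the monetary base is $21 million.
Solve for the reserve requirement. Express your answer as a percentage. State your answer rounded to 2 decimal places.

5.97%

Using m = M/MB = 58.6/21 ≈ 2.790476. Since m = (1 + c)/(c + rr + e), the denominator satisfies c + rr + e = (1 + c)/m = (1 + 0.294) / 2.790476 ≈ 0.463720.
With c = 0.294 and e = 0.11, the reserve requirement is 0.463720 − 0.294 − 0.11 = 0.05972.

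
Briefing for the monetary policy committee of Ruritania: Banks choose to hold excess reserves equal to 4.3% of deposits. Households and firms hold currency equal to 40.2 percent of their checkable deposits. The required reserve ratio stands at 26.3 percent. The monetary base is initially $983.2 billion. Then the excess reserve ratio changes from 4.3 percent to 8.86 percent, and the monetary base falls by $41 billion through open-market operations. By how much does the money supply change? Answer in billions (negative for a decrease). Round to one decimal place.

-194.1 billion

Before: m₁ = (1 + 0.402) / (0.263 + 0.043 + 0.402) ≈ 1.98023, MB₁ = 983.2, so M₁ = 1.98023 × 983.2 ≈ 1946.9621 billion.
After: m₂ = (1 + 0.402) / (0.263 + 0.0886 + 0.402) ≈ 1.86040, MB₂ = 983.2 − 41 = 942.2, so M₂ = 1.86040 × 942.2 ≈ 1752.8689 billion.
ΔM = M₂ − M₁ = 1752.8689 − 1946.9621 = -194.0932 billion.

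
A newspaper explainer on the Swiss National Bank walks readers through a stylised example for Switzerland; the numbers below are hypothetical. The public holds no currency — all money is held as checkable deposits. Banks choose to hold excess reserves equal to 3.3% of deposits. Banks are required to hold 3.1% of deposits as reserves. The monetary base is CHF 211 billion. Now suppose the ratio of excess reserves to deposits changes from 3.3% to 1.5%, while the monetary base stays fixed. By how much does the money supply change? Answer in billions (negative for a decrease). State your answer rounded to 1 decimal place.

CHF 1290.1 billion

Initially m₁ = 1 / (0.031 + 0.033) = 15.62500, so M₁ = 15.62500 × 211 = 3296.875 billion.
After the change m₂ = 1 / (0.031 + 0.015) ≈ 21.73913, so M₂ = 21.73913 × 211 ≈ 4586.9564 billion.
ΔM = M₂ − M₁ = 4586.9564 − 3296.875 = 1290.0814 billion.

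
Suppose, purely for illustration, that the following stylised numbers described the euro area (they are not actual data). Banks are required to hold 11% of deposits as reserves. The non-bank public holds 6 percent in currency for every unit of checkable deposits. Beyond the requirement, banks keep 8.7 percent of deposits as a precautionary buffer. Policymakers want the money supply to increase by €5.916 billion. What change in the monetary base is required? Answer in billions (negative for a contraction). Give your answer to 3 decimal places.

€1.434 billion

The money multiplier is m = (1 + c) / (rr + e + c) = (1 + 0.06) / (0.11 + 0.087 + 0.06) ≈ 4.12451.
ΔMB = ΔM / m = (+5.916) / 4.12451 ≈ 1.4344 billion.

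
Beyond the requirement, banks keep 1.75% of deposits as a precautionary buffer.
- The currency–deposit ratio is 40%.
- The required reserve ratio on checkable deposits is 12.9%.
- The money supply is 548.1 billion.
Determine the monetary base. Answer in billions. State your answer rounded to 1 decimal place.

214.0 billion

The money multiplier is m = (1 + c) / (rr + e + c) = (1 + 0.4) / (0.129 + 0.0175 + 0.4) ≈ 2.56176.
MB = M / m = 548.1 / 2.56176 ≈ 213.9545 billion.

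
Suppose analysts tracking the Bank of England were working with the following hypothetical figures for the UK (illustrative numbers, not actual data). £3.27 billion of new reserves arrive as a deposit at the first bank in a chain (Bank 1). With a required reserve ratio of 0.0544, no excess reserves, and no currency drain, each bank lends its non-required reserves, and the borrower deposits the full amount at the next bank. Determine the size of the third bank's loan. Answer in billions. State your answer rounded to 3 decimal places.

Each bank lends a fraction (1 − rr) = 0.9456 of the deposit it receives, so Bank 3 receives 3.27·0.9456^2 and lends 3.27·0.9456^3 ≈ 2.7648 billion.

£2.765 billion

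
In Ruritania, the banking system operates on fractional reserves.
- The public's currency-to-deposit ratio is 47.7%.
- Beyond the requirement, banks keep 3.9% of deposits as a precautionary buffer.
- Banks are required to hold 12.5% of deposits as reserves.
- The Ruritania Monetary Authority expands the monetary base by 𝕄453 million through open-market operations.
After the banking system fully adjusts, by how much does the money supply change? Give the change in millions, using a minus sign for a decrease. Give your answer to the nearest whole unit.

The money multiplier is m = (1 + c) / (rr + e + c) = (1 + 0.477) / (0.125 + 0.039 + 0.477) ≈ 2.3042.
The purchase adds 453 million of base, so ΔM = m × ΔMB = 2.3042 × (+453) = 1043.8026 million.

𝕄1044 million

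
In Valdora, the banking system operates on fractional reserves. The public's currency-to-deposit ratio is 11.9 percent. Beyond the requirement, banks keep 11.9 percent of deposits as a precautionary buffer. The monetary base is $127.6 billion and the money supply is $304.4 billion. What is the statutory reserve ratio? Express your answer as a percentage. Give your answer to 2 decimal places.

23.11%

Using m = M/MB = 304.4/127.6 ≈ 2.385580. Since m = (1 + c)/(c + rr + e), the denominator satisfies c + rr + e = (1 + c)/m = (1 + 0.119) / 2.385580 ≈ 0.469068.
With c = 0.119 and e = 0.119, the statutory reserve ratio is 0.469068 − 0.119 − 0.119 = 0.231068.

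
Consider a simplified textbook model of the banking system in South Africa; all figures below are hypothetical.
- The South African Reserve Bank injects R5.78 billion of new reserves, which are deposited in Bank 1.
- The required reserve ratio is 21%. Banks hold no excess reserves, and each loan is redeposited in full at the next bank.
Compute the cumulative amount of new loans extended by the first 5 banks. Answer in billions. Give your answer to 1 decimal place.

Bank i lends (1 − rr)^i of the original deposit: Bank 1 lends 5.78·0.7900 = 4.5662, Bank 2 lends 5.78·0.7900² ≈ 3.6073, and so on.
Summing a geometric series: total = 5.78·[0.7900·(1 − 0.7900^5) / (1 − 0.7900)] ≈ 15.0531 billion.

R15.1 billion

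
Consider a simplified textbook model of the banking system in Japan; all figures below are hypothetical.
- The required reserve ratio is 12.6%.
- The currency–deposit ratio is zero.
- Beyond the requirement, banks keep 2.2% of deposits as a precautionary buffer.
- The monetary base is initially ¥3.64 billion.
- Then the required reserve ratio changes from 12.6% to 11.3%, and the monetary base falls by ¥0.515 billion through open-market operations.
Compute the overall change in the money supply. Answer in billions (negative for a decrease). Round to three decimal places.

Before: m₁ = 1 / (0.126 + 0.022) ≈ 6.75676, MB₁ = 3.64, so M₁ = 6.75676 × 3.64 ≈ 24.5946 billion.
After: m₂ = 1 / (0.113 + 0.022) ≈ 7.40741, MB₂ = 3.64 − 0.515 = 3.125, so M₂ = 7.40741 × 3.125 ≈ 23.1482 billion.
ΔM = M₂ − M₁ = 23.1482 − 24.5946 = -1.4464 billion.

-1.446 billion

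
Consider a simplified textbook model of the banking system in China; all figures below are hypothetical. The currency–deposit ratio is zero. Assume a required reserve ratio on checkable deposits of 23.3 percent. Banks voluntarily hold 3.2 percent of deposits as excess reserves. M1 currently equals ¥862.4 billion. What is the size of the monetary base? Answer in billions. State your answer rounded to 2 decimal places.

¥228.54 billion

The money multiplier is m = 1 / (rr + e) = 1 / (0.233 + 0.032) ≈ 3.773585.
MB = M / m = 862.4 / 3.773585 ≈ 228.536 billion.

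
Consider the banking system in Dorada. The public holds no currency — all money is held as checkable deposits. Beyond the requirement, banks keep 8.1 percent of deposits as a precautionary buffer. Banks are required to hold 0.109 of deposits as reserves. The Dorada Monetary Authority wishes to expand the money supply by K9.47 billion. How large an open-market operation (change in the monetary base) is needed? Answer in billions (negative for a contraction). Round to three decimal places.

The money multiplier is m = 1 / (rr + e) = 1 / (0.109 + 0.081) ≈ 5.26316.
ΔMB = ΔM / m = (+9.47) / 5.26316 ≈ 1.7993 billion.

K1.799 billion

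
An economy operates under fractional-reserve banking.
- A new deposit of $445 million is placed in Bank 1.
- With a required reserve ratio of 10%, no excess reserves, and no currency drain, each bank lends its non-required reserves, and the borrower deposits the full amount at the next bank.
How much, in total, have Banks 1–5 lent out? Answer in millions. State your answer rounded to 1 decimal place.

$1640.1 million

Bank i lends (1 − rr)^i of the original deposit: Bank 1 lends 445·0.9000 = 400.5000, Bank 2 lends 445·0.9000² = 360.4500, and so on.
Summing a geometric series: total = 445·[0.9000·(1 − 0.9000^5) / (1 − 0.9000)] ≈ 1640.0876 million.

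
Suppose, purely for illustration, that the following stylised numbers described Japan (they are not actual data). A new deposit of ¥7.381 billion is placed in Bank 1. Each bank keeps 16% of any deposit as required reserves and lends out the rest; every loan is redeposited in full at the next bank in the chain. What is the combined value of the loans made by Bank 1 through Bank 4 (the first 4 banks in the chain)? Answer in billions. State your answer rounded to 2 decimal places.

Bank i lends (1 − rr)^i of the original deposit: Bank 1 lends 7.381·0.8400 ≈ 6.2000, Bank 2 lends 7.381·0.8400² ≈ 5.2080, and so on.
Summing a geometric series: total = 7.381·[0.8400·(1 − 0.8400^4) / (1 − 0.8400)] ≈ 19.4576 billion.

¥19.46 billion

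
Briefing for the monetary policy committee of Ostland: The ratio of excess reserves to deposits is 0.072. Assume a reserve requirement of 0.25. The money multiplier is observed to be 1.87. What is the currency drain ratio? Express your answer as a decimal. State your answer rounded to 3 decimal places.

0.457

Using m = 1.87. From m = (1 + c)/(c + rr + e), rearranging gives 1 + c = m·(c + rr + e), so c·(1 − m) = m·(rr + e) − 1.
Hence c = [m·(rr + e) − 1]/(1 − m) = [1.87 × (0.25 + 0.072) − 1] / (1 − 1.87) ≈ 0.457310.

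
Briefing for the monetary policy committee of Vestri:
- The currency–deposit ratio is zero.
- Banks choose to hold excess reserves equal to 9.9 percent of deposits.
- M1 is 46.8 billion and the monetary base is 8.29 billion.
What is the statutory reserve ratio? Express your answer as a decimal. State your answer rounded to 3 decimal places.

0.078

Using m = M/MB = 46.8/8.29 ≈ 5.645356. Since m = (1 + c)/(c + rr + e), the denominator satisfies c + rr + e = (1 + c)/m = (1 + 0) / 5.645356 ≈ 0.177137.
With c = 0 and e = 0.099, the statutory reserve ratio is 0.177137 − 0 − 0.099 = 0.078137.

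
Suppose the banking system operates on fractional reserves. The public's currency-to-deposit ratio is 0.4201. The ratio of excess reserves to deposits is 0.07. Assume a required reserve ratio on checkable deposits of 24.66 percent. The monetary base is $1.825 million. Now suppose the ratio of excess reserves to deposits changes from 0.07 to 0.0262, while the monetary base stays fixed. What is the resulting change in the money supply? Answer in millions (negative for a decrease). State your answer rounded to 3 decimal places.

Initially m₁ = (1 + 0.4201) / (0.2466 + 0.07 + 0.4201) ≈ 1.92765, so M₁ = 1.92765 × 1.825 ≈ 3.518 million.
After the change m₂ = (1 + 0.4201) / (0.2466 + 0.0262 + 0.4201) ≈ 2.04950, so M₂ = 2.04950 × 1.825 ≈ 3.7403 million.
ΔM = M₂ − M₁ = 3.7403 − 3.518 = 0.2223 million.

$0.222 million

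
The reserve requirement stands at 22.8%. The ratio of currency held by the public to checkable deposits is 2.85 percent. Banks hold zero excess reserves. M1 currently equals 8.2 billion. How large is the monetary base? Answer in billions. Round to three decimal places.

2.045 billion

The money multiplier is m = (1 + c) / (rr + c) = (1 + 0.0285) / (0.228 + 0.0285) ≈ 4.00975.
MB = M / m = 8.2 / 4.00975 ≈ 2.045 billion.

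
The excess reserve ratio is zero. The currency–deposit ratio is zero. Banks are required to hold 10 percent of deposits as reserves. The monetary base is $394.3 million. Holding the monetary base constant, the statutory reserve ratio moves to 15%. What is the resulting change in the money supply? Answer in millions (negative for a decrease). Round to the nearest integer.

Initially m₁ = 1 / (0.1) = 10, so M₁ = 10 × 394.3 = 3943 million.
After the change m₂ = 1 / (0.15) ≈ 6.6667, so M₂ = 6.6667 × 394.3 ≈ 2628.6798 million.
ΔM = M₂ − M₁ = 2628.6798 − 3943 = -1314.3202 million.

-1314 million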